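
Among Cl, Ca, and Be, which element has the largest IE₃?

Consider each +2 ion: Cl²⁺ still has 5 valence electrons; Ca²⁺ is the bare [Ar] core; Be²⁺ is the bare [He] core.
Pulling an electron out of a noble-gas core costs far more than removing a remaining valence electron, so Ca and Be sit at the high end of IE_3.
The numbers (kJ/mol): Cl 3822, Ca 4912, Be 14849.
Overall IE_3 order: Cl < Ca < Be.

Be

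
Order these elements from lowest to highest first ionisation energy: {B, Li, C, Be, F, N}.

Li < B < Be < C < N < F

Li is in period 2, group 1; Be is in period 2, group 2; B is in period 2, group 13; C is in period 2, group 14; N is in period 2, group 15; F is in period 2, group 17.
Removing the outermost electron gets harder across a period and easier down a group.
All lie in period 2; the across-period trend (first ionization energy increases left to right) applies, with the exception below.
Note the exception: Be has a higher first ionization energy than B, contrary to the simple trend — removing B's lone 2p electron is easier than breaking Be's filled 2s².
Approximate values (kJ/mol): Li 520, Be 900, B 801, C 1086, N 1402, F 1681.
So from lowest to highest: Li < B < Be < C < N < F.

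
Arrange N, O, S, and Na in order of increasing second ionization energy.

S, N, O, Na

The second ionization energy removes an electron from the +1 ion. For each element: N⁺ still has 4 valence electrons; O⁺ still has 5 valence electrons; S⁺ still has 5 valence electrons; Na⁺ is the bare [Ne] core.
Pulling an electron out of a noble-gas core costs far more than removing a remaining valence electron, so Na sits at the high end of IE_2.
Valence configurations: N⁺ [He]2s²2p², O⁺ [He]2s²2p³, S⁺ [Ne]3s²3p³.
Approximate IE_2 values (kJ/mol): N 2856, O 3388, S 2252, Na 4562.
Overall IE_2 order: S < N < O < Na.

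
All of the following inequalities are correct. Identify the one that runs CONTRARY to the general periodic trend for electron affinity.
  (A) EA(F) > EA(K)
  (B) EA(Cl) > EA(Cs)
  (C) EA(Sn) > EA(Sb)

(C)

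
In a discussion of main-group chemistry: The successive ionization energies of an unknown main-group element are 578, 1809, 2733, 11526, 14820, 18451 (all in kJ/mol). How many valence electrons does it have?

3

Look for the largest jump between consecutive ionization energies: IE4/IE3 ≈ 4.2, far larger than any earlier ratio.
That jump marks the point where a core electron is being removed. So the atom has 3 valence electrons.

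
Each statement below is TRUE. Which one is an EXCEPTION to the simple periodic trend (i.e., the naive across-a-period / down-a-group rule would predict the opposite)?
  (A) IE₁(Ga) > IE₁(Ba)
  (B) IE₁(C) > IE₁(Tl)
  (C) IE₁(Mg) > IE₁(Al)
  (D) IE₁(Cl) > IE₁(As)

(C)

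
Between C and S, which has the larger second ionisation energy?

C

After 1 electron has been removed, what remains? C⁺ still has 3 valence electrons; S⁺ still has 5 valence electrons.
All are still removing valence electrons, so compare the +1 ions as you would atoms: IE_2 generally rises across a period (higher Z_eff) and falls down a group (larger shell), subject to the usual subshell exceptions.
Valence configurations: C⁺ [He]2s²2p¹, S⁺ [Ne]3s²3p³.
Approximate IE_2 values (kJ/mol): C 2353, S 2252.
Hence IE_2: S < C.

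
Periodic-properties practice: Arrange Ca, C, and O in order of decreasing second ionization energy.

O > C > Ca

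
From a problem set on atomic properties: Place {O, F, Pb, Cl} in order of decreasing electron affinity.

O is in period 2, group 16; F is in period 2, group 17; Cl is in period 3, group 17; Pb is in period 6, group 14.
Adding an electron releases more energy for atoms nearer the top right (short of the noble gases).
These span different periods and groups, so the two trends combine.
O > Pb: relative to Pb, both the across-period and down-group shifts push O's electron affinity up.
F > O: both are in period 2; the period trend gives F the larger value.
Cl > F: this pair runs against the simple trend — see the exception note.
Note the exception: Cl has a higher electron affinity than F, contrary to the simple trend — F's small 2p subshell makes the incoming electron feel strong e⁻–e⁻ repulsion, so Cl actually releases more energy on gaining an electron.
Approximate values (kJ/mol): O 141, F 328, Cl 349, Pb 35.
So from highest to lowest: Cl > F > O > Pb.

Cl > F > O > Pb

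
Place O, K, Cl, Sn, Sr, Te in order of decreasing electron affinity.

Cl > Te > O > Sn > K > Sr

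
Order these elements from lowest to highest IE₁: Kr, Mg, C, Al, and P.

Across a period the outer electron is held more tightly (higher IE₁); down a group it sits in a higher shell, more shielded, and comes off more easily.
These span different periods and groups, so the two trends combine.
Mg > Al: this pair runs against the simple trend — see the exception note.
P > Mg: P lies to the right of Mg in period 3, so the across-period effect alone puts P higher.
C > P: the two effects oppose for this pair; the down-group effect wins (1086 vs 1012 kJ/mol).
Kr > C: period and group pull opposite ways; the across-period shift dominates (1351 vs 1086 kJ/mol).
Note the exception: Mg has a higher first ionization energy than Al, contrary to the simple trend — Al's single 3p electron is easier to remove than one from Mg's filled 3s².
Approximate values (kJ/mol): C 1086, Mg 738, Al 578, P 1012, Kr 1351.
So from lowest to highest: Al < Mg < P < C < Kr.

Al < Mg < P < C < Kr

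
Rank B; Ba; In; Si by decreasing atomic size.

Ba > In > Si > B

B is in period 2, group 13; Si is in period 3, group 14; In is in period 5, group 13; Ba is in period 6, group 2.
Across a period the added protons contract the valence shell; down a group each new principal shell makes the atom larger.
These span different periods and groups, so the two trends combine.
Si > B: the two effects oppose for this pair; the down-group effect wins (116 vs 85 pm).
In > Si: relative to Si, both the across-period and down-group shifts push In's atomic radius up.
Ba > In: both effects reinforce here, so Ba is clearly the larger of the two.
Tabulated atomic radius (pm): B 85, Si 116, In 142, Ba 196.
So from largest to smallest: Ba > In > Si > B.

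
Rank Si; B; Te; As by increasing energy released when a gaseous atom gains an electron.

B is in period 2, group 13; Si is in period 3, group 14; As is in period 4, group 15; Te is in period 5, group 16.
EA tends to increase across a period and decrease down a group, though the pattern is less regular than for IE or radius.
These sit on a diagonal, where the across-period and down-group effects partly cancel.
As > B: the two effects oppose for this pair; the across-period effect wins (78 vs 27 kJ/mol).
Si > As: the two effects oppose for this pair; the down-group effect wins (134 vs 78 kJ/mol).
Te > Si: the two effects oppose for this pair; the across-period effect wins (190 vs 134 kJ/mol).
Tabulated electron affinity (kJ/mol): B 27, Si 134, As 78, Te 190.
So from lowest to highest: B < As < Si < Te.

B < As < Si < Te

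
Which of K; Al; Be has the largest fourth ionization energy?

After 3 electrons have been removed, what remains? K³⁺ is already 2 electrons into the core; Al³⁺ is the bare [Ne] core; Be³⁺ is already 1 electron into the core.
All of these are removing an electron from a noble-gas core or deeper; the smaller core (lower principal quantum number) is held far more tightly, and within a period the higher nuclear charge binds the same core more tightly.
Approximate IE_4 values (kJ/mol): K 5877, Al 11577, Be 21007.
Overall IE_4 order: K < Al < Be.

Be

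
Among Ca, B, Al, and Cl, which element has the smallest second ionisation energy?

IE_2 is the cost of taking one more electron from the +1 cation: Ca⁺ still has 1 valence electron; B⁺ still has 2 valence electrons; Al⁺ still has 2 valence electrons; Cl⁺ still has 6 valence electrons.
All are still removing valence electrons, so compare the +1 ions as you would atoms: IE_2 generally rises across a period (higher Z_eff) and falls down a group (larger shell), subject to the usual subshell exceptions.
Valence configurations: Ca⁺ [Ar]4s¹, B⁺ [He]2s², Al⁺ [Ne]3s², Cl⁺ [Ne]3s²3p⁴.
Approximate IE_2 values (kJ/mol): Ca 1145, B 2427, Al 1817, Cl 2298.
Hence IE_2: Ca < Al < Cl < B.

Ca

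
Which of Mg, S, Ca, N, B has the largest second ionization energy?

N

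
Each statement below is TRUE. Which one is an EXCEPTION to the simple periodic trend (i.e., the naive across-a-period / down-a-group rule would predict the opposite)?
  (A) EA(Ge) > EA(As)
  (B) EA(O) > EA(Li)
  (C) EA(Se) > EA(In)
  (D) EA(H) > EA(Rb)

(A)

The general trend: electron affinity increases across a period and decreases down a group.
(A) Ge (period 4, group 14) vs As (period 4, group 15): the stated order contradicts the simple trend.
(B) O (period 2, group 16) vs Li (period 2, group 1): the stated order agrees with the simple trend.
(C) Se (period 4, group 16) vs In (period 5, group 13): the stated order agrees with the simple trend.
(D) H (period 1, group 1) vs Rb (period 5, group 1): the stated order agrees with the simple trend.
The exception is (A): adding an electron to As's half-filled 4p³ is unfavourable, so Ge (4p²) has the more exothermic EA.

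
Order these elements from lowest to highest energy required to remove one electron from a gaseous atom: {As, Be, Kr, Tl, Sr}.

Sr < Tl < Be < As < Kr

Be is in period 2, group 2; As is in period 4, group 15; Kr is in period 4, group 18; Sr is in period 5, group 2; Tl is in period 6, group 13.
IE₁ increases left→right with effective nuclear charge and decreases top→bottom as the valence shell moves farther out.
Here both period and group differ, so the two effects have to be weighed against each other.
Tl > Sr: period and group pull opposite ways; the across-period shift dominates (589 vs 550 kJ/mol).
Be > Tl: period and group pull opposite ways; the down-group shift dominates (900 vs 589 kJ/mol).
As > Be: period and group pull opposite ways; the across-period shift dominates (947 vs 900 kJ/mol).
Kr > As: both are in period 4; the period trend gives Kr the larger value.
For reference (kJ/mol): Be 900, As 947, Kr 1351, Sr 550, Tl 589.
So from lowest to highest: Sr < Tl < Be < As < Kr.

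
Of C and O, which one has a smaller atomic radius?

Radius decreases left→right (rising Z_eff, same n) and increases top→bottom (higher n).
All lie in period 2, so atomic radius increases right to left.
So O has the smaller atomic radius (O < C).

O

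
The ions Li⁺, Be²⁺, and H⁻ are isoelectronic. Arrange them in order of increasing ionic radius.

Be²⁺ < Li⁺ < H⁻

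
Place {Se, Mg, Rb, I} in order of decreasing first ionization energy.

I > Se > Mg > Rb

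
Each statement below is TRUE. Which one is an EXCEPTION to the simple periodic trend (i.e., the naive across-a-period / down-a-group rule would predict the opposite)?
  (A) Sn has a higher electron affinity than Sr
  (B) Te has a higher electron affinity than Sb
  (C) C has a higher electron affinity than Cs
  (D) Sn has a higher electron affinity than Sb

(D)

The general trend: electron affinity increases across a period and decreases down a group.
(A) Sn (period 5, group 14) vs Sr (period 5, group 2): the stated order agrees with the simple trend.
(B) Te (period 5, group 16) vs Sb (period 5, group 15): the stated order agrees with the simple trend.
(C) C (period 2, group 14) vs Cs (period 6, group 1): the stated order agrees with the simple trend.
(D) Sn (period 5, group 14) vs Sb (period 5, group 15): the stated order contradicts the simple trend.
The exception is (D): adding an electron to Sb's half-filled 5p³ is unfavourable, so Sn has the more exothermic EA.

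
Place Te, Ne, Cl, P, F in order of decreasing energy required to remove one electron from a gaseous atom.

Ne, F, Cl, P, Te

F is in period 2, group 17; Ne is in period 2, group 18; P is in period 3, group 15; Cl is in period 3, group 17; Te is in period 5, group 16.
Across a period the outer electron is held more tightly (higher IE₁); down a group it sits in a higher shell, more shielded, and comes off more easily.
Here both period and group differ, so the two effects have to be weighed against each other.
P > Te: period and group pull opposite ways; the down-group shift dominates (1012 vs 869 kJ/mol).
Cl > P: both are in period 3; the period trend gives Cl the larger value.
F > Cl: F sits above Cl in group 17, so the down-group effect alone puts F higher.
Ne > F: Ne lies to the right of F in period 2, so the across-period effect alone puts Ne higher.
Approximate values (kJ/mol): F 1681, Ne 2081, P 1012, Cl 1251, Te 869.
So from highest to lowest: Ne > F > Cl > P > Te.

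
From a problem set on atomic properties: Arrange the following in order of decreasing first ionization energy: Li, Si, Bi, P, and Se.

P > Se > Si > Bi > Li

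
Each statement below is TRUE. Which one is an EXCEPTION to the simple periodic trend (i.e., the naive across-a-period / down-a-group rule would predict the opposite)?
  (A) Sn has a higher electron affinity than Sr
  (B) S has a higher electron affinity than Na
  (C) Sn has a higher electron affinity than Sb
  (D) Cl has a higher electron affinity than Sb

The general trend: electron affinity increases across a period and decreases down a group.
(A) Sn (period 5, group 14) vs Sr (period 5, group 2): the stated order agrees with the simple trend.
(B) S (period 3, group 16) vs Na (period 3, group 1): the stated order agrees with the simple trend.
(C) Sn (period 5, group 14) vs Sb (period 5, group 15): the stated order contradicts the simple trend.
(D) Cl (period 3, group 17) vs Sb (period 5, group 15): the stated order agrees with the simple trend.
The exception is (C): adding an electron to Sb's half-filled 5p³ is unfavourable, so Sn has the more exothermic EA.

(C)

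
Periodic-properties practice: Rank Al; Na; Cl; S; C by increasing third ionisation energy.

Al, S, Cl, C, Na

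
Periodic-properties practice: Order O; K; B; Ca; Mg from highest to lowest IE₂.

The second ionization energy removes an electron from the +1 ion. For each element: O⁺ still has 5 valence electrons; K⁺ is the bare [Ar] core; B⁺ still has 2 valence electrons; Ca⁺ still has 1 valence electron; Mg⁺ still has 1 valence electron.
Usually core removal costs more than valence removal, but here the competition is close: a tightly held n=2 valence electron can cost more to remove than an n=3 core electron, so the actual values have to decide it.
Valence configurations: O⁺ [He]2s²2p³, B⁺ [He]2s², Ca⁺ [Ar]4s¹, Mg⁺ [Ne]3s¹.
Tabulated IE_2 (kJ/mol): O 3388, K 3052, B 2427, Ca 1145, Mg 1451.
Overall IE_2 order: Ca < Mg < B < K < O.

O, K, B, Mg, Ca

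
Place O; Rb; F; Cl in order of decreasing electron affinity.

EA tends to increase across a period and decrease down a group, though the pattern is less regular than for IE or radius.
Neither a single period nor a single group — weigh both effects.
O > Rb: relative to Rb, both the across-period and down-group shifts push O's electron affinity up.
F > O: F lies to the right of O in period 2, so the across-period effect alone puts F higher.
Cl > F: this pair runs against the simple trend — see the exception note.
Note the exception: Cl has a higher electron affinity than F, contrary to the simple trend — F's small 2p subshell makes the incoming electron feel strong e⁻–e⁻ repulsion, so Cl actually releases more energy on gaining an electron.
Approximate values (kJ/mol): O 141, F 328, Cl 349, Rb 47.
So from highest to lowest: Cl > F > O > Rb.

Cl > F > O > Rb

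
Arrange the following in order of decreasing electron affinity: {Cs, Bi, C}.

C is in period 2, group 14; Cs is in period 6, group 1; Bi is in period 6, group 15.
EA tends to increase across a period and decrease down a group, though the pattern is less regular than for IE or radius.
These span different periods and groups, so the two trends combine.
Bi > Cs: Bi lies to the right of Cs in period 6, so the across-period effect alone puts Bi higher.
C > Bi: period and group pull opposite ways; the down-group shift dominates (122 vs 91 kJ/mol).
For reference (kJ/mol): C 122, Cs 46, Bi 91.
So from highest to lowest: C > Bi > Cs.

C > Bi > Cs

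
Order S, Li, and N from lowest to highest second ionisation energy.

S < N < Li

After 1 electron has been removed, what remains? S⁺ still has 5 valence electrons; Li⁺ is the bare [He] core; N⁺ still has 4 valence electrons.
Pulling an electron out of a noble-gas core costs far more than removing a remaining valence electron, so Li sits at the high end of IE_2.
Valence configurations: S⁺ [Ne]3s²3p³, N⁺ [He]2s²2p².
The numbers (kJ/mol): S 2252, Li 7298, N 2856.
So the second ionization energies run S < N < Li.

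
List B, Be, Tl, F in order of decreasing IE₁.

F > Be > B > Tl

Be is in period 2, group 2; B is in period 2, group 13; F is in period 2, group 17; Tl is in period 6, group 13.
Across a period the outer electron is held more tightly (higher IE₁); down a group it sits in a higher shell, more shielded, and comes off more easily.
Neither a single period nor a single group — weigh both effects.
B > Tl: B sits above Tl in group 13, so the down-group effect alone puts B higher.
Be > B: this pair runs against the simple trend — see the exception note.
F > Be: F lies to the right of Be in period 2, so the across-period effect alone puts F higher.
Note the exception: Be has a higher first ionization energy than B, contrary to the simple trend — removing B's lone 2p electron is easier than breaking Be's filled 2s².
Tabulated first ionization energy (kJ/mol): Be 900, B 801, F 1681, Tl 589.
So from highest to lowest: F > Be > B > Tl.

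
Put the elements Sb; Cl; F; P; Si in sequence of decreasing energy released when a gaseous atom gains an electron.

Cl > F > Si > Sb > P

Adding an electron releases more energy for atoms nearer the top right (short of the noble gases).
Here both period and group differ, so the two effects have to be weighed against each other.
Sb > P: this pair runs against the simple trend — see the exception note.
Si > Sb: period and group pull opposite ways; the down-group shift dominates (134 vs 103 kJ/mol).
F > Si: both effects reinforce here, so F is clearly the higher of the two.
Cl > F: this pair runs against the simple trend — see the exception note.
Note the exception: Sb has a higher electron affinity than P, contrary to the simple trend — both are half-filled np³, but the pairing/repulsion penalty for the added electron shrinks as the p orbitals become larger and more diffuse down the group, and for Sb that outweighs the weaker nuclear attraction.
Note the exception: Cl has a higher electron affinity than F, contrary to the simple trend — F's small 2p subshell makes the incoming electron feel strong e⁻–e⁻ repulsion, so Cl actually releases more energy on gaining an electron.
Note the exception: Si has a higher electron affinity than P, contrary to the simple trend — adding an electron to P's half-filled 3p³ is unfavourable, so Si (3p²) has the more exothermic EA.
For reference (kJ/mol): F 328, Si 134, P 72, Cl 349, Sb 103.
So from highest to lowest: Cl > F > Si > Sb > P.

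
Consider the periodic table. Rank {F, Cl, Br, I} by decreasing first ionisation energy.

F > Cl > Br > I

F is in period 2, group 17; Cl is in period 3, group 17; Br is in period 4, group 17; I is in period 5, group 17.
First ionization energy rises across a period (greater Z_eff holds electrons more tightly) and falls down a group (valence electrons are farther from the nucleus).
All are in group 17, so first ionization energy increases up the group.
So from highest to lowest: F > Cl > Br > I.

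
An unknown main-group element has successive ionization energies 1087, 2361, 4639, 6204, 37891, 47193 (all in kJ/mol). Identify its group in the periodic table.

Look for the largest jump between consecutive ionization energies: IE5/IE4 ≈ 6.1, far larger than any earlier ratio.
That jump marks the point where a core electron is being removed. So the atom has 4 valence electrons.
A main-group element with 4 valence electrons is in group 14.

Group 14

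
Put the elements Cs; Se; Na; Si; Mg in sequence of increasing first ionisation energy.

Na is in period 3, group 1; Mg is in period 3, group 2; Si is in period 3, group 14; Se is in period 4, group 16; Cs is in period 6, group 1.
Removing the outermost electron gets harder across a period and easier down a group.
Neither a single period nor a single group — weigh both effects.
Na > Cs: Na sits above Cs in group 1, so the down-group effect alone puts Na higher.
Mg > Na: both are in period 3; the period trend gives Mg the larger value.
Si > Mg: both are in period 3; the period trend gives Si the larger value.
Se > Si: the two effects oppose for this pair; the across-period effect wins (941 vs 786 kJ/mol).
For reference (kJ/mol): Na 496, Mg 738, Si 786, Se 941, Cs 376.
So from lowest to highest: Cs < Na < Mg < Si < Se.

Cs < Na < Mg < Si < Se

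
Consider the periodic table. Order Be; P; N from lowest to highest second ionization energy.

Be < P < N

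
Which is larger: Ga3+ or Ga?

Forming Ga3+ removes 3 electrons from Ga. Fewer electrons for the same nuclear charge means less shielding and a higher Z_eff on the remaining electrons, and for main-group metals the entire outer shell is lost.
A cation is smaller than its parent atom: Ga3+ < Ga.

Ga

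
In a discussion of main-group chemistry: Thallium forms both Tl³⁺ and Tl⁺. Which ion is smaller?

Tl³⁺

Both ions have Z = 81 protons, but Tl³⁺ has lost more electrons, so its remaining electrons feel a larger effective nuclear charge per electron and are pulled in more tightly.
Higher positive charge → smaller ion, so Tl⁺ > Tl³⁺.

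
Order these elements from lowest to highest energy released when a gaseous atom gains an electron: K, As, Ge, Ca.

Ca < K < As < Ge

K is in period 4, group 1; Ca is in period 4, group 2; Ge is in period 4, group 14; As is in period 4, group 15.
Atoms with high Z_eff and room in the valence shell (especially the halogens) have the most exothermic electron affinities.
All lie in period 4; the across-period trend (electron affinity increases left to right) applies, with the exception below.
Note the exception: K has a higher electron affinity than Ca, contrary to the simple trend — adding an electron to Ca (ns²) has to open a new, higher-energy np subshell, which is unfavourable.
Note the exception: Ge has a higher electron affinity than As, contrary to the simple trend — adding an electron to As's half-filled 4p³ is unfavourable, so Ge (4p²) has the more exothermic EA.
For reference (kJ/mol): K 48, Ca 2, Ge 119, As 78.
So from lowest to highest: Ca < K < As < Ge.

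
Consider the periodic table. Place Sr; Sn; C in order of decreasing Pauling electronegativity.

C, Sn, Sr

C is in period 2, group 14; Sr is in period 5, group 2; Sn is in period 5, group 14.
Smaller atoms with higher effective nuclear charge are more electronegative.
These span different periods and groups, so the two trends combine.
Sn > Sr: both are in period 5; the period trend gives Sn the larger value.
C > Sn: they share group 14; the group trend gives C the larger value.
Tabulated electronegativity (Pauling): C 2.55, Sr 0.95, Sn 1.96.
So from highest to lowest: C > Sn > Sr.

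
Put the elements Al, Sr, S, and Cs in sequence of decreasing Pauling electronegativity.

Al is in period 3, group 13; S is in period 3, group 16; Sr is in period 5, group 2; Cs is in period 6, group 1.
EN rises left→right (higher Z_eff, smaller atoms) and falls top→bottom (larger, more shielded atoms).
These span different periods and groups, so the two trends combine.
Sr > Cs: relative to Cs, both the across-period and down-group shifts push Sr's electronegativity up.
Al > Sr: both effects reinforce here, so Al is clearly the higher of the two.
S > Al: both are in period 3; the period trend gives S the larger value.
Tabulated electronegativity (Pauling): Al 1.61, S 2.58, Sr 0.95, Cs 0.79.
So from highest to lowest: S > Al > Sr > Cs.

S > Al > Sr > Cs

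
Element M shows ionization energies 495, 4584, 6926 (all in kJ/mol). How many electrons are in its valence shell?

Look for the largest jump between consecutive ionization energies: IE2/IE1 ≈ 9.3, far larger than any earlier ratio.
That jump marks the point where a core electron is being removed. So the atom has 1 valence electron.

1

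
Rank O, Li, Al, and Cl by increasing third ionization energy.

Al < Cl < O < Li

The third ionization energy removes an electron from the +2 ion. For each element: O²⁺ still has 4 valence electrons; Li²⁺ is already 1 electron into the core; Al²⁺ still has 1 valence electron; Cl²⁺ still has 5 valence electrons.
Breaking into a closed-shell core is much more expensive than removing a leftover valence electron — Li has the largest IE_3 here.
Valence configurations: O²⁺ [He]2s²2p², Al²⁺ [Ne]3s¹, Cl²⁺ [Ne]3s²3p³.
Approximate IE_3 values (kJ/mol): O 5300, Li 11815, Al 2745, Cl 3822.
So the third ionization energies run Al < Cl < O < Li.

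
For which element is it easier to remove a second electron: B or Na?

B

The second ionization energy removes an electron from the +1 ion. For each element: B⁺ still has 2 valence electrons; Na⁺ is the bare [Ne] core.
Pulling an electron out of a noble-gas core costs far more than removing a remaining valence electron, so Na sits at the high end of IE_2.
Tabulated IE_2 (kJ/mol): B 2427, Na 4562.
Hence IE_2: B < Na.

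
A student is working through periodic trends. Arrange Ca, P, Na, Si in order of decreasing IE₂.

The second ionization energy removes an electron from the +1 ion. For each element: Ca⁺ still has 1 valence electron; P⁺ still has 4 valence electrons; Na⁺ is the bare [Ne] core; Si⁺ still has 3 valence electrons.
Breaking into a closed-shell core is much more expensive than removing a leftover valence electron — Na has the largest IE_2 here.
Valence configurations: Ca⁺ [Ar]4s¹, P⁺ [Ne]3s²3p², Si⁺ [Ne]3s²3p¹.
The numbers (kJ/mol): Ca 1145, P 1907, Na 4562, Si 1577.
So the second ionization energies run Ca < Si < P < Na.

Na > P > Si > Ca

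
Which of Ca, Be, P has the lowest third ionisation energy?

The third ionization energy removes an electron from the +2 ion. For each element: Ca²⁺ is the bare [Ar] core; Be²⁺ is the bare [He] core; P²⁺ still has 3 valence electrons.
Breaking into a closed-shell core is much more expensive than removing a leftover valence electron — Ca and Be have the largest IE_3 here.
Tabulated IE_3 (kJ/mol): Ca 4912, Be 14849, P 2914.
Overall IE_3 order: P < Ca < Be.

P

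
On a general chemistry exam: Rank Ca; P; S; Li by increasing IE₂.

Ca < P < S < Li

IE_2 is the cost of taking one more electron from the +1 cation: Ca⁺ still has 1 valence electron; P⁺ still has 4 valence electrons; S⁺ still has 5 valence electrons; Li⁺ is the bare [He] core.
Breaking into a closed-shell core is much more expensive than removing a leftover valence electron — Li has the largest IE_2 here.
Valence configurations: Ca⁺ [Ar]4s¹, P⁺ [Ne]3s²3p², S⁺ [Ne]3s²3p³.
The numbers (kJ/mol): Ca 1145, P 1907, S 2252, Li 7298.
Hence IE_2: Ca < P < S < Li.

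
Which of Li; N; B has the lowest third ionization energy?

After 2 electrons have been removed, what remains? Li²⁺ is already 1 electron into the core; N²⁺ still has 3 valence electrons; B²⁺ still has 1 valence electron.
Pulling an electron out of a noble-gas core costs far more than removing a remaining valence electron, so Li sits at the high end of IE_3.
Valence configurations: N²⁺ [He]2s²2p¹, B²⁺ [He]2s¹.
The numbers (kJ/mol): Li 11815, N 4578, B 3660.
Putting it together, IE_3: B < N < Li.

B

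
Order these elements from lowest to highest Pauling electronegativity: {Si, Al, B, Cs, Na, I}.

B is in period 2, group 13; Na is in period 3, group 1; Al is in period 3, group 13; Si is in period 3, group 14; I is in period 5, group 17; Cs is in period 6, group 1.
Electronegativity increases across a period and decreases down a group, tracking effective nuclear charge and atomic size.
Here both period and group differ, so the two effects have to be weighed against each other.
Na > Cs: they share group 1; the group trend gives Na the larger value.
Al > Na: Al lies to the right of Na in period 3, so the across-period effect alone puts Al higher.
Si > Al: both are in period 3; the period trend gives Si the larger value.
B > Si: the two effects oppose for this pair; the down-group effect wins (2.04 vs 1.90).
I > B: the two effects oppose for this pair; the across-period effect wins (2.66 vs 2.04).
Approximate values (Pauling): B 2.04, Na 0.93, Al 1.61, Si 1.90, I 2.66, Cs 0.79.
So from lowest to highest: Cs < Na < Al < Si < B < I.

Cs, Na, Al, Si, B, I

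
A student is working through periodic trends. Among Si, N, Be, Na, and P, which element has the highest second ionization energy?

Na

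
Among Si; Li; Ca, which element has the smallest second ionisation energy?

IE_2 is the cost of taking one more electron from the +1 cation: Si⁺ still has 3 valence electrons; Li⁺ is the bare [He] core; Ca⁺ still has 1 valence electron.
Pulling an electron out of a noble-gas core costs far more than removing a remaining valence electron, so Li sits at the high end of IE_2.
Valence configurations: Si⁺ [Ne]3s²3p¹, Ca⁺ [Ar]4s¹.
Approximate IE_2 values (kJ/mol): Si 1577, Li 7298, Ca 1145.
Overall IE_2 order: Ca < Si < Li.

Ca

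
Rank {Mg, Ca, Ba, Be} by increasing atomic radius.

Be is in period 2, group 2; Mg is in period 3, group 2; Ca is in period 4, group 2; Ba is in period 6, group 2.
Across a period the added protons contract the valence shell; down a group each new principal shell makes the atom larger.
All are in group 2, so atomic radius increases down the group.
So from smallest to largest: Be < Mg < Ca < Ba.

Be < Mg < Ca < Ba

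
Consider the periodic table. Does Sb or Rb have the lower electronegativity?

Rb is in period 5, group 1; Sb is in period 5, group 15.
EN rises left→right (higher Z_eff, smaller atoms) and falls top→bottom (larger, more shielded atoms).
All lie in period 5, so electronegativity increases left to right.
So Rb has the lower electronegativity (Rb < Sb).

Rb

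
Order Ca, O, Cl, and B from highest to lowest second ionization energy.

O > B > Cl > Ca

The second ionization energy removes an electron from the +1 ion. For each element: Ca⁺ still has 1 valence electron; O⁺ still has 5 valence electrons; Cl⁺ still has 6 valence electrons; B⁺ still has 2 valence electrons.
All are still removing valence electrons, so compare the +1 ions as you would atoms: IE_2 generally rises across a period (higher Z_eff) and falls down a group (larger shell), subject to the usual subshell exceptions.
Valence configurations: Ca⁺ [Ar]4s¹, O⁺ [He]2s²2p³, Cl⁺ [Ne]3s²3p⁴, B⁺ [He]2s².
Tabulated IE_2 (kJ/mol): Ca 1145, O 3388, Cl 2298, B 2427.
So the second ionization energies run Ca < Cl < B < O.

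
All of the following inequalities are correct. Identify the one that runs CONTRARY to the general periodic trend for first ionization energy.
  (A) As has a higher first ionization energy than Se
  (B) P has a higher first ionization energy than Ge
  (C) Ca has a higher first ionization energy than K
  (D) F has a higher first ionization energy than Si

(A)

The general trend: first ionization energy increases across a period and decreases down a group.
(A) As (period 4, group 15) vs Se (period 4, group 16): the stated order contradicts the simple trend.
(B) P (period 3, group 15) vs Ge (period 4, group 14): the stated order agrees with the simple trend.
(C) Ca (period 4, group 2) vs K (period 4, group 1): the stated order agrees with the simple trend.
(D) F (period 2, group 17) vs Si (period 3, group 14): the stated order agrees with the simple trend.
The exception is (A): Se (4p⁴) ionizes more easily than half-filled As (4p³).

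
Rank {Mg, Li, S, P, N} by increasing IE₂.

The second ionization energy removes an electron from the +1 ion. For each element: Mg⁺ still has 1 valence electron; Li⁺ is the bare [He] core; S⁺ still has 5 valence electrons; P⁺ still has 4 valence electrons; N⁺ still has 4 valence electrons.
Core electrons are held far more tightly than valence electrons, so Li tops the IE_2 order.
Valence configurations: Mg⁺ [Ne]3s¹, S⁺ [Ne]3s²3p³, P⁺ [Ne]3s²3p², N⁺ [He]2s²2p².
Tabulated IE_2 (kJ/mol): Mg 1451, Li 7298, S 2252, P 1907, N 2856.
Putting it together, IE_2: Mg < P < S < N < Li.

Mg < P < S < N < Li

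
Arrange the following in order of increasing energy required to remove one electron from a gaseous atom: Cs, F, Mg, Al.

Cs < Al < Mg < F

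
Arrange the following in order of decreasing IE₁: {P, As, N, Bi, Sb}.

N, P, As, Sb, Bi

N is in period 2, group 15; P is in period 3, group 15; As is in period 4, group 15; Sb is in period 5, group 15; Bi is in period 6, group 15.
First ionization energy rises across a period (greater Z_eff holds electrons more tightly) and falls down a group (valence electrons are farther from the nucleus).
All are in group 15, so first ionization energy increases up the group.
So from highest to lowest: N > P > As > Sb > Bi.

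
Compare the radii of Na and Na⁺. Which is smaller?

Na⁺

Forming Na⁺ removes 1 electron from Na. Fewer electrons for the same nuclear charge means less shielding and a higher Z_eff on the remaining electrons, and for main-group metals the entire outer shell is lost.
A cation is smaller than its parent atom: Na⁺ < Na.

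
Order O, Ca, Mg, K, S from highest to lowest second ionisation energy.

IE_2 is the cost of taking one more electron from the +1 cation: O⁺ still has 5 valence electrons; Ca⁺ still has 1 valence electron; Mg⁺ still has 1 valence electron; K⁺ is the bare [Ar] core; S⁺ still has 5 valence electrons.
Usually core removal costs more than valence removal, but here the competition is close: a tightly held n=2 valence electron can cost more to remove than an n=3 core electron, so the actual values have to decide it.
Valence configurations: O⁺ [He]2s²2p³, Ca⁺ [Ar]4s¹, Mg⁺ [Ne]3s¹, S⁺ [Ne]3s²3p³.
Tabulated IE_2 (kJ/mol): O 3388, Ca 1145, Mg 1451, K 3052, S 2252.
Putting it together, IE_2: Ca < Mg < S < K < O.

O > K > S > Mg > Ca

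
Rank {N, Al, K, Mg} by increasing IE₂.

Mg, Al, N, K

IE_2 is the cost of taking one more electron from the +1 cation: N⁺ still has 4 valence electrons; Al⁺ still has 2 valence electrons; K⁺ is the bare [Ar] core; Mg⁺ still has 1 valence electron.
Pulling an electron out of a noble-gas core costs far more than removing a remaining valence electron, so K sits at the high end of IE_2.
Valence configurations: N⁺ [He]2s²2p², Al⁺ [Ne]3s², Mg⁺ [Ne]3s¹.
Tabulated IE_2 (kJ/mol): N 2856, Al 1817, K 3052, Mg 1451.
Hence IE_2: Mg < Al < N < K.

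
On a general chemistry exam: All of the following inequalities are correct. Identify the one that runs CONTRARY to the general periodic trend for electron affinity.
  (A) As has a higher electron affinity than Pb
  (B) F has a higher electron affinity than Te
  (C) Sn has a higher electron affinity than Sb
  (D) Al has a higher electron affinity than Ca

The general trend: electron affinity increases across a period and decreases down a group.
(A) As (period 4, group 15) vs Pb (period 6, group 14): the stated order agrees with the simple trend.
(B) F (period 2, group 17) vs Te (period 5, group 16): the stated order agrees with the simple trend.
(C) Sn (period 5, group 14) vs Sb (period 5, group 15): the stated order contradicts the simple trend.
(D) Al (period 3, group 13) vs Ca (period 4, group 2): the stated order agrees with the simple trend.
The exception is (C): adding an electron to Sb's half-filled 5p³ is unfavourable, so Sn has the more exothermic EA.

(C)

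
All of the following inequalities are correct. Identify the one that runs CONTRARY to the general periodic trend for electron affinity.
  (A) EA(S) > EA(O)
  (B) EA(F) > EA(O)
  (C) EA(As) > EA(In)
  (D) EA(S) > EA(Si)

(A)

The general trend: electron affinity increases across a period and decreases down a group.
(A) S (period 3, group 16) vs O (period 2, group 16): the stated order contradicts the simple trend.
(B) F (period 2, group 17) vs O (period 2, group 16): the stated order agrees with the simple trend.
(C) As (period 4, group 15) vs In (period 5, group 13): the stated order agrees with the simple trend.
(D) S (period 3, group 16) vs Si (period 3, group 14): the stated order agrees with the simple trend.
The exception is (A): the compact 2p subshell of O repels the added electron more than S's larger 3p does.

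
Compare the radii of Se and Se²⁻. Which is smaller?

Forming Se²⁻ adds 2 electrons to Se. More electron–electron repulsion in the same shell, with unchanged nuclear charge, lets the cloud expand.
An anion is larger than its parent atom: Se²⁻ > Se.

Se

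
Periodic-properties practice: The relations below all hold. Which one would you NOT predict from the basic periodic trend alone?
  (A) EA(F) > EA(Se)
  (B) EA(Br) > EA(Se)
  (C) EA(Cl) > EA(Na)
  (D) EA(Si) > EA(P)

(D)

The general trend: electron affinity increases across a period and decreases down a group.
(A) F (period 2, group 17) vs Se (period 4, group 16): the stated order agrees with the simple trend.
(B) Br (period 4, group 17) vs Se (period 4, group 16): the stated order agrees with the simple trend.
(C) Cl (period 3, group 17) vs Na (period 3, group 1): the stated order agrees with the simple trend.
(D) Si (period 3, group 14) vs P (period 3, group 15): the stated order contradicts the simple trend.
The exception is (D): adding an electron to P's half-filled 3p³ is unfavourable, so Si (3p²) has the more exothermic EA.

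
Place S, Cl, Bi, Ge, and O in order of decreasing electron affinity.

Cl, S, O, Ge, Bi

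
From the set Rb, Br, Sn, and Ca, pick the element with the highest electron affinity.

Ca is in period 4, group 2; Br is in period 4, group 17; Rb is in period 5, group 1; Sn is in period 5, group 14.
Electron affinity generally becomes more exothermic across a period toward the halogens and less exothermic down a group.
These span different periods and groups, so the two trends combine.
Rb > Ca: this pair runs against the simple trend — see the exception note.
Sn > Rb: both are in period 5; the period trend gives Sn the larger value.
Br > Sn: relative to Sn, both the across-period and down-group shifts push Br's electron affinity up.
Note the exception: Rb has a higher electron affinity than Ca, contrary to the simple trend — adding an electron to Ca (ns²) has to open a new, higher-energy np subshell, which is unfavourable.
Tabulated electron affinity (kJ/mol): Ca 2, Br 325, Rb 47, Sn 107.
The highest electron affinity among these belongs to Br.

Br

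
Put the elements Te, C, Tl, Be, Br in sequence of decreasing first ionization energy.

Br > C > Be > Te > Tl

Removing the outermost electron gets harder across a period and easier down a group.
Here both period and group differ, so the two effects have to be weighed against each other.
Te > Tl: both effects reinforce here, so Te is clearly the higher of the two.
Be > Te: period and group pull opposite ways; the down-group shift dominates (900 vs 869 kJ/mol).
C > Be: both are in period 2; the period trend gives C the larger value.
Br > C: period and group pull opposite ways; the across-period shift dominates (1140 vs 1086 kJ/mol).
Tabulated first ionization energy (kJ/mol): Be 900, C 1086, Br 1140, Te 869, Tl 589.
So from highest to lowest: Br > C > Be > Te > Tl.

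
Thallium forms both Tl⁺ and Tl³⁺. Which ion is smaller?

Tl³⁺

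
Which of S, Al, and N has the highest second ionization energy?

N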